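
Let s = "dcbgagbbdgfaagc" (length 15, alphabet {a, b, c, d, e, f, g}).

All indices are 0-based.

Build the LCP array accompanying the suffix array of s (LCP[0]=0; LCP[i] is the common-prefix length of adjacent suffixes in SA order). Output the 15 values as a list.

rank→(start, suffix):
  0 → (11, 'aagc')
  1 → (4, 'agbbdgfaagc')
  2 → (12, 'agc')
  3 → (6, 'bbdgfaagc')
  4 → (7, 'bdgfaagc')
  5 → (2, 'bgagbbdgfaagc')
  6 → (14, 'c')
  7 → (1, 'cbgagbbdgfaagc')
  8 → (0, 'dcbgagbbdgfaagc')
  9 → (8, 'dgfaagc')
  10 → (10, 'faagc')
  11 → (3, 'gagbbdgfaagc')
  12 → (5, 'gbbdgfaagc')
  13 → (13, 'gc')
  14 → (9, 'gfaagc')

SA = [11, 4, 12, 6, 7, 2, 14, 1, 0, 8, 10, 3, 5, 13, 9]
[i] adj suffixes → lcp
  [1] 11/4 → 1 ('a')
  [2] 4/12 → 2 ('ag')
  [3] 12/6 → 0 ('')
  [4] 6/7 → 1 ('b')
  [5] 7/2 → 1 ('b')
  [6] 2/14 → 0 ('')
  [7] 14/1 → 1 ('c')
  [8] 1/0 → 0 ('')
  [9] 0/8 → 1 ('d')
  [10] 8/10 → 0 ('')
  [11] 10/3 → 0 ('')
  [12] 3/5 → 1 ('g')
  [13] 5/13 → 1 ('g')
  [14] 13/9 → 1 ('g')

[0, 1, 2, 0, 1, 1, 0, 1, 0, 1, 0, 0, 1, 1, 1]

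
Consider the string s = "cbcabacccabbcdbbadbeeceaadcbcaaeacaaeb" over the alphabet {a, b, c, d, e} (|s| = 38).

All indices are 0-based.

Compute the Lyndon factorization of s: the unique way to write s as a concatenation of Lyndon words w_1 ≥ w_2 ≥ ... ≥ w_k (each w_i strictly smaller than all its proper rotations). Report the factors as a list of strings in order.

emit factor 1: 'c' (i=0, period=1)
emit factor 2: 'bc' (i=1, period=2)
emit factor 3: 'abacccabbcdbbadbeece' (i=3, period=20)
emit factor 4: 'aadcbcaaeacaaeb' (i=23, period=15)

["c", "bc", "abacccabbcdbbadbeece", "aadcbcaaeacaaeb"]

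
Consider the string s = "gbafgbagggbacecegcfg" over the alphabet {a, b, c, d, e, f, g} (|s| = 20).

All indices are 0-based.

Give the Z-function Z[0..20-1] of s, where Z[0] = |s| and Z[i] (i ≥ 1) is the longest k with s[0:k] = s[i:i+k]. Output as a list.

Z[0]=20
i=1: i≥r, start 0; Z[1]=0
i=2: i≥r, start 0; Z[2]=0
i=3: i≥r, start 0; Z[3]=0
i=4: i≥r, start 0; Z[4]=3 grow→box=[4,7)
i=5: min(r-i=2, Z[1]=0)=0; Z[5]=0
i=6: min(r-i=1, Z[2]=0)=0; Z[6]=0
i=7: i≥r, start 0; Z[7]=1 grow→box=[7,8)
i=8: i≥r, start 0; Z[8]=1 grow→box=[8,9)
i=9: i≥r, start 0; Z[9]=3 grow→box=[9,12)
i=10: min(r-i=2, Z[1]=0)=0; Z[10]=0
i=11: min(r-i=1, Z[2]=0)=0; Z[11]=0
i=12: i≥r, start 0; Z[12]=0
i=13: i≥r, start 0; Z[13]=0
i=14: i≥r, start 0; Z[14]=0
i=15: i≥r, start 0; Z[15]=0
i=16: i≥r, start 0; Z[16]=1 grow→box=[16,17)
i=17: i≥r, start 0; Z[17]=0
i=18: i≥r, start 0; Z[18]=0
i=19: i≥r, start 0; Z[19]=1 grow→box=[19,20)

[20, 0, 0, 0, 3, 0, 0, 1, 1, 3, 0, 0, 0, 0, 0, 0, 1, 0, 0, 1]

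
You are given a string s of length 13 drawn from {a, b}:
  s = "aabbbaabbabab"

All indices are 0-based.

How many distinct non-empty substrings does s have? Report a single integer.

67

sorted suffixes:
  #0 SA[0]=5  'aabbabab'
  #1 SA[1]=0  'aabbbaabbabab'
  #2 SA[2]=11  'ab'
  #3 SA[3]=9  'abab'
  #4 SA[4]=6  'abbabab'
  #5 SA[5]=1  'abbbaabbabab'
  #6 SA[6]=12  'b'
  #7 SA[7]=4  'baabbabab'
  #8 SA[8]=10  'bab'
  #9 SA[9]=8  'babab'
  #10 SA[10]=3  'bbaabbabab'
  #11 SA[11]=7  'bbabab'
  #12 SA[12]=2  'bbbaabbabab'

SA = [5, 0, 11, 9, 6, 1, 12, 4, 10, 8, 3, 7, 2]
[i] adj suffixes → lcp
  [1] 5/0 → 4 ('aabb')
  [2] 0/11 → 1 ('a')
  [3] 11/9 → 2 ('ab')
  [4] 9/6 → 2 ('ab')
  [5] 6/1 → 3 ('abb')
  [6] 1/12 → 0 ('')
  [7] 12/4 → 1 ('b')
  [8] 4/10 → 2 ('ba')
  [9] 10/8 → 3 ('bab')
  [10] 8/3 → 1 ('b')
  [11] 3/7 → 3 ('bba')
  [12] 7/2 → 2 ('bb')

n(n+1)/2 = 13·14/2 = 91
Σ LCP = 0 + 4 + 1 + 2 + 2 + 3 + 0 + 1 + 2 + 3 + 1 + 3 + 2 = 24
distinct = 91 − 24 = 67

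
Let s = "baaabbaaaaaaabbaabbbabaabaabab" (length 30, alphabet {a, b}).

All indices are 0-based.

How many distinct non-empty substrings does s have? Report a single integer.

367

sorted suffixes:
  #0 SA[0]=6  'aaaaaaabbaabbbabaabaabab'
  #1 SA[1]=7  'aaaaaabbaabbbabaabaabab'
  #2 SA[2]=8  'aaaaabbaabbbabaabaabab'
  #3 SA[3]=9  'aaaabbaabbbabaabaabab'
  #4 SA[4]=1  'aaabbaaaaaaabbaabbbabaabaabab'
  #5 SA[5]=10  'aaabbaabbbabaabaabab'
  #6 SA[6]=22  'aabaabab'
  #7 SA[7]=25  'aabab'
  #8 SA[8]=2  'aabbaaaaaaabbaabbbabaabaabab'
  #9 SA[9]=11  'aabbaabbbabaabaabab'
  #10 SA[10]=15  'aabbbabaabaabab'
  #11 SA[11]=28  'ab'
  #12 SA[12]=20  'abaabaabab'
  #13 SA[13]=23  'abaabab'
  #14 SA[14]=26  'abab'
  #15 SA[15]=3  'abbaaaaaaabbaabbbabaabaabab'
  #16 SA[16]=12  'abbaabbbabaabaabab'
  #17 SA[17]=16  'abbbabaabaabab'
  #18 SA[18]=29  'b'
  #19 SA[19]=5  'baaaaaaabbaabbbabaabaabab'
  #20 SA[20]=0  'baaabbaaaaaaabbaabbbabaabaabab'
  #21 SA[21]=21  'baabaabab'
  #22 SA[22]=24  'baabab'
  #23 SA[23]=14  'baabbbabaabaabab'
  #24 SA[24]=27  'bab'
  #25 SA[25]=19  'babaabaabab'
  #26 SA[26]=4  'bbaaaaaaabbaabbbabaabaabab'
  #27 SA[27]=13  'bbaabbbabaabaabab'
  #28 SA[28]=18  'bbabaabaabab'
  #29 SA[29]=17  'bbbabaabaabab'

SA = [6, 7, 8, 9, 1, 10, 22, 25, 2, 11, 15, 28, 20, 23, 26, 3, 12, 16, 29, 5, 0, 21, 24, 14, 27, 19, 4, 13, 18, 17]
[i] adj suffixes → lcp
  [1] 6/7 → 6 ('aaaaaa')
  [2] 7/8 → 5 ('aaaaa')
  [3] 8/9 → 4 ('aaaa')
  [4] 9/1 → 3 ('aaa')
  [5] 1/10 → 7 ('aaabbaa')
  [6] 10/22 → 2 ('aa')
  [7] 22/25 → 4 ('aaba')
  [8] 25/2 → 3 ('aab')
  [9] 2/11 → 6 ('aabbaa')
  [10] 11/15 → 4 ('aabb')
  [11] 15/28 → 1 ('a')
  [12] 28/20 → 2 ('ab')
  [13] 20/23 → 6 ('abaaba')
  [14] 23/26 → 3 ('aba')
  [15] 26/3 → 2 ('ab')
  [16] 3/12 → 5 ('abbaa')
  [17] 12/16 → 3 ('abb')
  [18] 16/29 → 0 ('')
  [19] 29/5 → 1 ('b')
  [20] 5/0 → 4 ('baaa')
  [21] 0/21 → 3 ('baa')
  [22] 21/24 → 5 ('baaba')
  [23] 24/14 → 4 ('baab')
  [24] 14/27 → 2 ('ba')
  [25] 27/19 → 3 ('bab')
  [26] 19/4 → 1 ('b')
  [27] 4/13 → 4 ('bbaa')
  [28] 13/18 → 3 ('bba')
  [29] 18/17 → 2 ('bb')

n(n+1)/2 = 30·31/2 = 465
Σ LCP = 0 + 6 + 5 + 4 + 3 + 7 + 2 + 4 + 3 + 6 + 4 + 1 + 2 + 6 + 3 + 2 + 5 + 3 + 0 + 1 + 4 + 3 + 5 + 4 + 2 + 3 + 1 + 4 + 3 + 2 = 98
distinct = 465 − 98 = 367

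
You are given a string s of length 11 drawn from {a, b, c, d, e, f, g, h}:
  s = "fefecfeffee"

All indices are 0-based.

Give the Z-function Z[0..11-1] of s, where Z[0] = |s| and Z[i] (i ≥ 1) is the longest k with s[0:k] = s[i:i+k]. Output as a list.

[11, 0, 2, 0, 0, 3, 0, 1, 2, 0, 0]

Z[0]=11
i=1: outside box; Z[1]=0
i=2: outside box; Z[2]=2 scan→box=[2,4)
i=3: min(r-i=1, Z[1]=0)=0; Z[3]=0
i=4: outside box; Z[4]=0
i=5: outside box; Z[5]=3 scan→box=[5,8)
i=6: min(r-i=2, Z[1]=0)=0; Z[6]=0
i=7: min(r-i=1, Z[2]=2)=1; Z[7]=1
i=8: outside box; Z[8]=2 scan→box=[8,10)
i=9: min(r-i=1, Z[1]=0)=0; Z[9]=0
i=10: outside box; Z[10]=0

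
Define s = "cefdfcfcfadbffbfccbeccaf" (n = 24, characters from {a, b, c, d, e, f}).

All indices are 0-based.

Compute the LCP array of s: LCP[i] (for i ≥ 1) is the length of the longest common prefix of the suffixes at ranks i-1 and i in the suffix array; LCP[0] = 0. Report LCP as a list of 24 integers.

[0, 1, 0, 1, 2, 0, 1, 1, 2, 1, 1, 2, 0, 1, 0, 1, 0, 1, 1, 1, 2, 3, 1, 1]

rank | idx | suffix
   0 |   9 | adbffbfccbeccaf
   1 |  22 | af
   2 |  18 | beccaf
   3 |  14 | bfccbeccaf
   4 |  11 | bffbfccbeccaf
   5 |  21 | caf
   6 |  17 | cbeccaf
   7 |  20 | ccaf
   8 |  16 | ccbeccaf
   9 |   0 | cefdfcfcfadbffbfccbeccaf
  10 |   7 | cfadbffbfccbeccaf
  11 |   5 | cfcfadbffbfccbeccaf
  12 |  10 | dbffbfccbeccaf
  13 |   3 | dfcfcfadbffbfccbeccaf
  14 |  19 | eccaf
  15 |   1 | efdfcfcfadbffbfccbeccaf
  16 |  23 | f
  17 |   8 | fadbffbfccbeccaf
  18 |  13 | fbfccbeccaf
  19 |  15 | fccbeccaf
  20 |   6 | fcfadbffbfccbeccaf
  21 |   4 | fcfcfadbffbfccbeccaf
  22 |   2 | fdfcfcfadbffbfccbeccaf
  23 |  12 | ffbfccbeccaf

SA = [9, 22, 18, 14, 11, 21, 17, 20, 16, 0, 7, 5, 10, 3, 19, 1, 23, 8, 13, 15, 6, 4, 2, 12]
[i] adj suffixes → lcp
  [1] 9/22 → 1 ('a')
  [2] 22/18 → 0 ('')
  [3] 18/14 → 1 ('b')
  [4] 14/11 → 2 ('bf')
  [5] 11/21 → 0 ('')
  [6] 21/17 → 1 ('c')
  [7] 17/20 → 1 ('c')
  [8] 20/16 → 2 ('cc')
  [9] 16/0 → 1 ('c')
  [10] 0/7 → 1 ('c')
  [11] 7/5 → 2 ('cf')
  [12] 5/10 → 0 ('')
  [13] 10/3 → 1 ('d')
  [14] 3/19 → 0 ('')
  [15] 19/1 → 1 ('e')
  [16] 1/23 → 0 ('')
  [17] 23/8 → 1 ('f')
  [18] 8/13 → 1 ('f')
  [19] 13/15 → 1 ('f')
  [20] 15/6 → 2 ('fc')
  [21] 6/4 → 3 ('fcf')
  [22] 4/2 → 1 ('f')
  [23] 2/12 → 1 ('f')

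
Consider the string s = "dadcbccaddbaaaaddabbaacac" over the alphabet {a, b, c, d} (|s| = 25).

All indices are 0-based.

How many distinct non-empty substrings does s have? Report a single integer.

rank | idx | suffix
   0 |  11 | aaaaddabbaacac
   1 |  12 | aaaddabbaacac
   2 |  20 | aacac
   3 |  13 | aaddabbaacac
   4 |  17 | abbaacac
   5 |  23 | ac
   6 |  21 | acac
   7 |   1 | adcbccaddbaaaaddabbaacac
   8 |  14 | addabbaacac
   9 |   7 | addbaaaaddabbaacac
  10 |  10 | baaaaddabbaacac
  11 |  19 | baacac
  12 |  18 | bbaacac
  13 |   4 | bccaddbaaaaddabbaacac
  14 |  24 | c
  15 |  22 | cac
  16 |   6 | caddbaaaaddabbaacac
  17 |   3 | cbccaddbaaaaddabbaacac
  18 |   5 | ccaddbaaaaddabbaacac
  19 |  16 | dabbaacac
  20 |   0 | dadcbccaddbaaaaddabbaacac
  21 |   9 | dbaaaaddabbaacac
  22 |   2 | dcbccaddbaaaaddabbaacac
  23 |  15 | ddabbaacac
  24 |   8 | ddbaaaaddabbaacac

SA = [11, 12, 20, 13, 17, 23, 21, 1, 14, 7, 10, 19, 18, 4, 24, 22, 6, 3, 5, 16, 0, 9, 2, 15, 8]
[i] adj suffixes → lcp
  [1] 11/12 → 3 ('aaa')
  [2] 12/20 → 2 ('aa')
  [3] 20/13 → 2 ('aa')
  [4] 13/17 → 1 ('a')
  [5] 17/23 → 1 ('a')
  [6] 23/21 → 2 ('ac')
  [7] 21/1 → 1 ('a')
  [8] 1/14 → 2 ('ad')
  [9] 14/7 → 3 ('add')
  [10] 7/10 → 0 ('')
  [11] 10/19 → 3 ('baa')
  [12] 19/18 → 1 ('b')
  [13] 18/4 → 1 ('b')
  [14] 4/24 → 0 ('')
  [15] 24/22 → 1 ('c')
  [16] 22/6 → 2 ('ca')
  [17] 6/3 → 1 ('c')
  [18] 3/5 → 1 ('c')
  [19] 5/16 → 0 ('')
  [20] 16/0 → 2 ('da')
  [21] 0/9 → 1 ('d')
  [22] 9/2 → 1 ('d')
  [23] 2/15 → 1 ('d')
  [24] 15/8 → 2 ('dd')

n(n+1)/2 = 25·26/2 = 325
Σ LCP = 0 + 3 + 2 + 2 + 1 + 1 + 2 + 1 + 2 + 3 + 0 + 3 + 1 + 1 + 0 + 1 + 2 + 1 + 1 + 0 + 2 + 1 + 1 + 1 + 2 = 34
distinct = 325 − 34 = 291

291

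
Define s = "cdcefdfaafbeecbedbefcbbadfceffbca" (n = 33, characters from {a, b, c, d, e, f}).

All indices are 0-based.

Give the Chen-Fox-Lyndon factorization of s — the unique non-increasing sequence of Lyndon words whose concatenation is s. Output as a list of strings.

emit factor 1: 'cdcefdf' (i=0, period=7)
emit factor 2: 'aafbeecbedbefcbbadfceffbc' (i=7, period=25)
emit factor 3: 'a' (i=32, period=1)

["cdcefdf", "aafbeecbedbefcbbadfceffbc", "a"]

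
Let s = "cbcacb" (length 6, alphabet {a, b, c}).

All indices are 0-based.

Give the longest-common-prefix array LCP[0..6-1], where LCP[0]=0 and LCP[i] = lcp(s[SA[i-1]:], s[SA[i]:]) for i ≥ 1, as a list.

[0, 0, 1, 0, 1, 2]

sorted suffixes:
  #0 SA[0]=3  'acb'
  #1 SA[1]=5  'b'
  #2 SA[2]=1  'bcacb'
  #3 SA[3]=2  'cacb'
  #4 SA[4]=4  'cb'
  #5 SA[5]=0  'cbcacb'

SA = [3, 5, 1, 2, 4, 0]
[i] adj suffixes → lcp
  [1] 3/5 → 0 ('')
  [2] 5/1 → 1 ('b')
  [3] 1/2 → 0 ('')
  [4] 2/4 → 1 ('c')
  [5] 4/0 → 2 ('cb')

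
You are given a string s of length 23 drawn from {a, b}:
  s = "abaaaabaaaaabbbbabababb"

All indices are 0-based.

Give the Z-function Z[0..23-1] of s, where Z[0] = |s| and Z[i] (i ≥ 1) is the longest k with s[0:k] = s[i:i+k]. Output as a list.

Z[0]=23
i=1: outside box; Z[1]=0
i=2: outside box; Z[2]=1 grow→box=[2,3)
i=3: outside box; Z[3]=1 grow→box=[3,4)
i=4: outside box; Z[4]=1 grow→box=[4,5)
i=5: outside box; Z[5]=6 grow→box=[5,11)
i=6: min(r-i=5, Z[1]=0)=0; Z[6]=0
i=7: min(r-i=4, Z[2]=1)=1; Z[7]=1
i=8: min(r-i=3, Z[3]=1)=1; Z[8]=1
i=9: min(r-i=2, Z[4]=1)=1; Z[9]=1
i=10: min(r-i=1, Z[5]=6)=1; Z[10]=1
i=11: outside box; Z[11]=2 grow→box=[11,13)
i=12: min(r-i=1, Z[1]=0)=0; Z[12]=0
i=13: outside box; Z[13]=0
i=14: outside box; Z[14]=0
i=15: outside box; Z[15]=0
i=16: outside box; Z[16]=3 grow→box=[16,19)
i=17: min(r-i=2, Z[1]=0)=0; Z[17]=0
i=18: min(r-i=1, Z[2]=1)=1; Z[18]=3 grow→box=[18,21)
i=19: min(r-i=2, Z[1]=0)=0; Z[19]=0
i=20: min(r-i=1, Z[2]=1)=1; Z[20]=2 grow→box=[20,22)
i=21: min(r-i=1, Z[1]=0)=0; Z[21]=0
i=22: outside box; Z[22]=0

[23, 0, 1, 1, 1, 6, 0, 1, 1, 1, 1, 2, 0, 0, 0, 0, 3, 0, 3, 0, 2, 0, 0]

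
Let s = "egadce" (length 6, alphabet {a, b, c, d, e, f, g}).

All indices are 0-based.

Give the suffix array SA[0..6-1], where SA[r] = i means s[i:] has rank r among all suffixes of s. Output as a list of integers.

[2, 4, 3, 5, 0, 1]

rank | idx | suffix
   0 |   2 | adce
   1 |   4 | ce
   2 |   3 | dce
   3 |   5 | e
   4 |   0 | egadce
   5 |   1 | gadce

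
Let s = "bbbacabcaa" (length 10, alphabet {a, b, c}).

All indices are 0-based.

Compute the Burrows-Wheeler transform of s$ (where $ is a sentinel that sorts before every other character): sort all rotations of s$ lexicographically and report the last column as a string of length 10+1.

rank  rotation     last
    0  $bbbacabcaa  a
    1  a$bbbacabca  a
    2  aa$bbbacabc  c
    3  abcaa$bbbac  c
    4  acabcaa$bbb  b
    5  bacabcaa$bb  b
    6  bbacabcaa$b  b
    7  bbbacabcaa$  $
    8  bcaa$bbbaca  a
    9  caa$bbbacab  b
   10  cabcaa$bbba  a

aaccbbb$aba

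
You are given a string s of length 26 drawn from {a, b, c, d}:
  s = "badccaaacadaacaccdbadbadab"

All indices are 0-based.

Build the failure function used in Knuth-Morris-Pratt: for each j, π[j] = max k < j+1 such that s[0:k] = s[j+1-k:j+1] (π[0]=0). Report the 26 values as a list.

π[0] = 0
j=1 s[j]='a': π[1]=0 (border '')
j=2 s[j]='d': π[2]=0 (border '')
j=3 s[j]='c': π[3]=0 (border '')
j=4 s[j]='c': π[4]=0 (border '')
j=5 s[j]='a': π[5]=0 (border '')
j=6 s[j]='a': π[6]=0 (border '')
j=7 s[j]='a': π[7]=0 (border '')
j=8 s[j]='c': π[8]=0 (border '')
j=9 s[j]='a': π[9]=0 (border '')
j=10 s[j]='d': π[10]=0 (border '')
j=11 s[j]='a': π[11]=0 (border '')
j=12 s[j]='a': π[12]=0 (border '')
j=13 s[j]='c': π[13]=0 (border '')
j=14 s[j]='a': π[14]=0 (border '')
j=15 s[j]='c': π[15]=0 (border '')
j=16 s[j]='c': π[16]=0 (border '')
j=17 s[j]='d': π[17]=0 (border '')
j=18 s[j]='b': π[18]=1 (border 'b')
j=19 s[j]='a': π[19]=2 (border 'ba')
j=20 s[j]='d': π[20]=3 (border 'bad')
j=21 s[j]='b': k: 3→0; π[21]=1 (border 'b')
j=22 s[j]='a': π[22]=2 (border 'ba')
j=23 s[j]='d': π[23]=3 (border 'bad')
j=24 s[j]='a': k: 3→0; π[24]=0 (border '')
j=25 s[j]='b': π[25]=1 (border 'b')

[0, 0, 0, 0, 0, 0, 0, 0, 0, 0, 0, 0, 0, 0, 0, 0, 0, 0, 1, 2, 3, 1, 2, 3, 0, 1]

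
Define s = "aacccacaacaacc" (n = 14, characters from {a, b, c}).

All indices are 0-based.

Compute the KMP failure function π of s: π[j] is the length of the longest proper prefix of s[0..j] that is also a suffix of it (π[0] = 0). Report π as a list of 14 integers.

π[0] = 0
j=1 s[j]='a': π[1]=1 (border 'a')
j=2 s[j]='c': k: 1→0; π[2]=0 (border '')
j=3 s[j]='c': π[3]=0 (border '')
j=4 s[j]='c': π[4]=0 (border '')
j=5 s[j]='a': π[5]=1 (border 'a')
j=6 s[j]='c': k: 1→0; π[6]=0 (border '')
j=7 s[j]='a': π[7]=1 (border 'a')
j=8 s[j]='a': π[8]=2 (border 'aa')
j=9 s[j]='c': π[9]=3 (border 'aac')
j=10 s[j]='a': k: 3→0; π[10]=1 (border 'a')
j=11 s[j]='a': π[11]=2 (border 'aa')
j=12 s[j]='c': π[12]=3 (border 'aac')
j=13 s[j]='c': π[13]=4 (border 'aacc')

[0, 1, 0, 0, 0, 1, 0, 1, 2, 3, 1, 2, 3, 4]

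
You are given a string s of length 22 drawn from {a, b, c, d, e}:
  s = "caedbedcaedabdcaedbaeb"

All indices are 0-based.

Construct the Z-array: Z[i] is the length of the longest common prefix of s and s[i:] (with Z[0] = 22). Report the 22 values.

[22, 0, 0, 0, 0, 0, 0, 4, 0, 0, 0, 0, 0, 0, 5, 0, 0, 0, 0, 0, 0, 0]

Z[0]=22
i=1: i≥r, start 0; Z[1]=0
i=2: i≥r, start 0; Z[2]=0
i=3: i≥r, start 0; Z[3]=0
i=4: i≥r, start 0; Z[4]=0
i=5: i≥r, start 0; Z[5]=0
i=6: i≥r, start 0; Z[6]=0
i=7: i≥r, start 0; Z[7]=4 extend→box=[7,11)
i=8: min(r-i=3, Z[1]=0)=0; Z[8]=0
i=9: min(r-i=2, Z[2]=0)=0; Z[9]=0
i=10: min(r-i=1, Z[3]=0)=0; Z[10]=0
i=11: i≥r, start 0; Z[11]=0
i=12: i≥r, start 0; Z[12]=0
i=13: i≥r, start 0; Z[13]=0
i=14: i≥r, start 0; Z[14]=5 extend→box=[14,19)
i=15: min(r-i=4, Z[1]=0)=0; Z[15]=0
i=16: min(r-i=3, Z[2]=0)=0; Z[16]=0
i=17: min(r-i=2, Z[3]=0)=0; Z[17]=0
i=18: min(r-i=1, Z[4]=0)=0; Z[18]=0
i=19: i≥r, start 0; Z[19]=0
i=20: i≥r, start 0; Z[20]=0
i=21: i≥r, start 0; Z[21]=0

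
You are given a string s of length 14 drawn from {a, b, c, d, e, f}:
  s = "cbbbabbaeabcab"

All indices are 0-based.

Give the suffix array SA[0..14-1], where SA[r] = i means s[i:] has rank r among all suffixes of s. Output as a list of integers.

rank→(start, suffix):
  0 → (12, 'ab')
  1 → (4, 'abbaeabcab')
  2 → (9, 'abcab')
  3 → (7, 'aeabcab')
  4 → (13, 'b')
  5 → (3, 'babbaeabcab')
  6 → (6, 'baeabcab')
  7 → (2, 'bbabbaeabcab')
  8 → (5, 'bbaeabcab')
  9 → (1, 'bbbabbaeabcab')
  10 → (10, 'bcab')
  11 → (11, 'cab')
  12 → (0, 'cbbbabbaeabcab')
  13 → (8, 'eabcab')

[12, 4, 9, 7, 13, 3, 6, 2, 5, 1, 10, 11, 0, 8]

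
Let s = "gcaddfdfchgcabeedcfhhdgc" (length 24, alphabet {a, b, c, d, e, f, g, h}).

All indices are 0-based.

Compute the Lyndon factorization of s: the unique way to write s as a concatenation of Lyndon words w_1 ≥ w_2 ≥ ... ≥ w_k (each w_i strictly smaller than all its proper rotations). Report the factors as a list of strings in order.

["g", "c", "addfdfchgc", "abeedcfhhdgc"]

emit factor 1: 'g' (i=0, period=1)
emit factor 2: 'c' (i=1, period=1)
emit factor 3: 'addfdfchgc' (i=2, period=10)
emit factor 4: 'abeedcfhhdgc' (i=12, period=12)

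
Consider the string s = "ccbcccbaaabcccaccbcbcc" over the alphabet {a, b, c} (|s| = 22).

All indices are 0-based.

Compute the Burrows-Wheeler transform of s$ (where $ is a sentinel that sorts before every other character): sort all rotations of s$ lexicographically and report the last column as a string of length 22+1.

rank  rotation                 last
    0  $ccbcccbaaabcccaccbcbcc  c
    1  aaabcccaccbcbcc$ccbcccb  b
    2  aabcccaccbcbcc$ccbcccba  a
    3  abcccaccbcbcc$ccbcccbaa  a
    4  accbcbcc$ccbcccbaaabccc  c
    5  baaabcccaccbcbcc$ccbccc  c
    6  bcbcc$ccbcccbaaabcccacc  c
    7  bcc$ccbcccbaaabcccaccbc  c
    8  bcccaccbcbcc$ccbcccbaaa  a
    9  bcccbaaabcccaccbcbcc$cc  c
   10  c$ccbcccbaaabcccaccbcbc  c
   11  caccbcbcc$ccbcccbaaabcc  c
   12  cbaaabcccaccbcbcc$ccbcc  c
   13  cbcbcc$ccbcccbaaabcccac  c
   14  cbcc$ccbcccbaaabcccaccb  b
   15  cbcccbaaabcccaccbcbcc$c  c
   16  cc$ccbcccbaaabcccaccbcb  b
   17  ccaccbcbcc$ccbcccbaaabc  c
   18  ccbaaabcccaccbcbcc$ccbc  c
   19  ccbcbcc$ccbcccbaaabccca  a
   20  ccbcccbaaabcccaccbcbcc$  $
   21  cccaccbcbcc$ccbcccbaaab  b
   22  cccbaaabcccaccbcbcc$ccb  b

cbaaccccacccccbcbcca$bb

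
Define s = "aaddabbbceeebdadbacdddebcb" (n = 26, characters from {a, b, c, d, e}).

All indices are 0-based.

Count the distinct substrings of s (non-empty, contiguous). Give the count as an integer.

rank→(start, suffix):
  0 → (0, 'aaddabbbceeebdadbacdddebcb')
  1 → (4, 'abbbceeebdadbacdddebcb')
  2 → (17, 'acdddebcb')
  3 → (14, 'adbacdddebcb')
  4 → (1, 'addabbbceeebdadbacdddebcb')
  5 → (25, 'b')
  6 → (16, 'bacdddebcb')
  7 → (5, 'bbbceeebdadbacdddebcb')
  8 → (6, 'bbceeebdadbacdddebcb')
  9 → (23, 'bcb')
  10 → (7, 'bceeebdadbacdddebcb')
  11 → (12, 'bdadbacdddebcb')
  12 → (24, 'cb')
  13 → (18, 'cdddebcb')
  14 → (8, 'ceeebdadbacdddebcb')
  15 → (3, 'dabbbceeebdadbacdddebcb')
  16 → (13, 'dadbacdddebcb')
  17 → (15, 'dbacdddebcb')
  18 → (2, 'ddabbbceeebdadbacdddebcb')
  19 → (19, 'dddebcb')
  20 → (20, 'ddebcb')
  21 → (21, 'debcb')
  22 → (22, 'ebcb')
  23 → (11, 'ebdadbacdddebcb')
  24 → (10, 'eebdadbacdddebcb')
  25 → (9, 'eeebdadbacdddebcb')

SA = [0, 4, 17, 14, 1, 25, 16, 5, 6, 23, 7, 12, 24, 18, 8, 3, 13, 15, 2, 19, 20, 21, 22, 11, 10, 9]
i: (SA[i-1],SA[i]) lcp shared
  1: (0,4) 1 'a'
  2: (4,17) 1 'a'
  3: (17,14) 1 'a'
  4: (14,1) 2 'ad'
  5: (1,25) 0 ''
  6: (25,16) 1 'b'
  7: (16,5) 1 'b'
  8: (5,6) 2 'bb'
  9: (6,23) 1 'b'
  10: (23,7) 2 'bc'
  11: (7,12) 1 'b'
  12: (12,24) 0 ''
  13: (24,18) 1 'c'
  14: (18,8) 1 'c'
  15: (8,3) 0 ''
  16: (3,13) 2 'da'
  17: (13,15) 1 'd'
  18: (15,2) 1 'd'
  19: (2,19) 2 'dd'
  20: (19,20) 2 'dd'
  21: (20,21) 1 'd'
  22: (21,22) 0 ''
  23: (22,11) 2 'eb'
  24: (11,10) 1 'e'
  25: (10,9) 2 'ee'

n(n+1)/2 = 26·27/2 = 351
Σ LCP = 0 + 1 + 1 + 1 + 2 + 0 + 1 + 1 + 2 + 1 + 2 + 1 + 0 + 1 + 1 + 0 + 2 + 1 + 1 + 2 + 2 + 1 + 0 + 2 + 1 + 2 = 29
distinct = 351 − 29 = 322

322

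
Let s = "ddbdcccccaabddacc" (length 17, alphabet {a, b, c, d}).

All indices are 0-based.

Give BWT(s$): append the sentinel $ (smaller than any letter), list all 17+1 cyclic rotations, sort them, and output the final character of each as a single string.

ccaddaccacccdddbb$

rank  rotation            last
    0  $ddbdcccccaabddacc  c
    1  aabddacc$ddbdccccc  c
    2  abddacc$ddbdccccca  a
    3  acc$ddbdcccccaabdd  d
    4  bdcccccaabddacc$dd  d
    5  bddacc$ddbdcccccaa  a
    6  c$ddbdcccccaabddac  c
    7  caabddacc$ddbdcccc  c
    8  cc$ddbdcccccaabdda  a
    9  ccaabddacc$ddbdccc  c
   10  cccaabddacc$ddbdcc  c
   11  ccccaabddacc$ddbdc  c
   12  cccccaabddacc$ddbd  d
   13  dacc$ddbdcccccaabd  d
   14  dbdcccccaabddacc$d  d
   15  dcccccaabddacc$ddb  b
   16  ddacc$ddbdcccccaab  b
   17  ddbdcccccaabddacc$  $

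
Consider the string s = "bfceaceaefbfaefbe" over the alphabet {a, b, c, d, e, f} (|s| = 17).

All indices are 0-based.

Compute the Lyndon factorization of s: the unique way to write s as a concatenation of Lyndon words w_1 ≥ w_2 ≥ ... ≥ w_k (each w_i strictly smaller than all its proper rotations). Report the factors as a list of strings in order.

["bfce", "aceaefbfaefbe"]

emit factor 1: 'bfce' (i=0, period=4)
emit factor 2: 'aceaefbfaefbe' (i=4, period=13)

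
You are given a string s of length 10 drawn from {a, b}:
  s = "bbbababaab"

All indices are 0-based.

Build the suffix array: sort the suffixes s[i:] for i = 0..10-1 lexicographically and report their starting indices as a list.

[7, 8, 5, 3, 9, 6, 4, 2, 1, 0]

rank→(start, suffix):
  0 → (7, 'aab')
  1 → (8, 'ab')
  2 → (5, 'abaab')
  3 → (3, 'ababaab')
  4 → (9, 'b')
  5 → (6, 'baab')
  6 → (4, 'babaab')
  7 → (2, 'bababaab')
  8 → (1, 'bbababaab')
  9 → (0, 'bbbababaab')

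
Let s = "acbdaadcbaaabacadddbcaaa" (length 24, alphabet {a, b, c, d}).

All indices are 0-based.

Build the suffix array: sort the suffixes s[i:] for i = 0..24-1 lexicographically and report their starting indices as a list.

rank→(start, suffix):
  0 → (23, 'a')
  1 → (22, 'aa')
  2 → (21, 'aaa')
  3 → (9, 'aaabacadddbcaaa')
  4 → (10, 'aabacadddbcaaa')
  5 → (4, 'aadcbaaabacadddbcaaa')
  6 → (11, 'abacadddbcaaa')
  7 → (13, 'acadddbcaaa')
  8 → (0, 'acbdaadcbaaabacadddbcaaa')
  9 → (5, 'adcbaaabacadddbcaaa')
  10 → (15, 'adddbcaaa')
  11 → (8, 'baaabacadddbcaaa')
  12 → (12, 'bacadddbcaaa')
  13 → (19, 'bcaaa')
  14 → (2, 'bdaadcbaaabacadddbcaaa')
  15 → (20, 'caaa')
  16 → (14, 'cadddbcaaa')
  17 → (7, 'cbaaabacadddbcaaa')
  18 → (1, 'cbdaadcbaaabacadddbcaaa')
  19 → (3, 'daadcbaaabacadddbcaaa')
  20 → (18, 'dbcaaa')
  21 → (6, 'dcbaaabacadddbcaaa')
  22 → (17, 'ddbcaaa')
  23 → (16, 'dddbcaaa')

[23, 22, 21, 9, 10, 4, 11, 13, 0, 5, 15, 8, 12, 19, 2, 20, 14, 7, 1, 3, 18, 6, 17, 16]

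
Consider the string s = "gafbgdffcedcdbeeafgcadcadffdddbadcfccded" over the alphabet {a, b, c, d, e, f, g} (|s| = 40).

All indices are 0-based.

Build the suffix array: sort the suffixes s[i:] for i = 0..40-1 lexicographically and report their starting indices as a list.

[20, 31, 23, 1, 16, 30, 13, 3, 19, 22, 35, 11, 36, 8, 33, 39, 29, 12, 21, 10, 32, 28, 27, 37, 5, 24, 15, 38, 9, 14, 2, 34, 7, 26, 6, 25, 17, 0, 18, 4]

sorted suffixes:
  #0 SA[0]=20  'adcadffdddbadcfccded'
  #1 SA[1]=31  'adcfccded'
  #2 SA[2]=23  'adffdddbadcfccded'
  #3 SA[3]=1  'afbgdffcedcdbeeafgcadcadffdddbadcfccded'
  #4 SA[4]=16  'afgcadcadffdddbadcfccded'
  #5 SA[5]=30  'badcfccded'
  #6 SA[6]=13  'beeafgcadcadffdddbadcfccded'
  #7 SA[7]=3  'bgdffcedcdbeeafgcadcadffdddbadcfccded'
  #8 SA[8]=19  'cadcadffdddbadcfccded'
  #9 SA[9]=22  'cadffdddbadcfccded'
  #10 SA[10]=35  'ccded'
  #11 SA[11]=11  'cdbeeafgcadcadffdddbadcfccded'
  #12 SA[12]=36  'cded'
  #13 SA[13]=8  'cedcdbeeafgcadcadffdddbadcfccded'
  #14 SA[14]=33  'cfccded'
  #15 SA[15]=39  'd'
  #16 SA[16]=29  'dbadcfccded'
  #17 SA[17]=12  'dbeeafgcadcadffdddbadcfccded'
  #18 SA[18]=21  'dcadffdddbadcfccded'
  #19 SA[19]=10  'dcdbeeafgcadcadffdddbadcfccded'
  #20 SA[20]=32  'dcfccded'
  #21 SA[21]=28  'ddbadcfccded'
  #22 SA[22]=27  'dddbadcfccded'
  #23 SA[23]=37  'ded'
  #24 SA[24]=5  'dffcedcdbeeafgcadcadffdddbadcfccded'
  #25 SA[25]=24  'dffdddbadcfccded'
  #26 SA[26]=15  'eafgcadcadffdddbadcfccded'
  #27 SA[27]=38  'ed'
  #28 SA[28]=9  'edcdbeeafgcadcadffdddbadcfccded'
  #29 SA[29]=14  'eeafgcadcadffdddbadcfccded'
  #30 SA[30]=2  'fbgdffcedcdbeeafgcadcadffdddbadcfccded'
  #31 SA[31]=34  'fccded'
  #32 SA[32]=7  'fcedcdbeeafgcadcadffdddbadcfccded'
  #33 SA[33]=26  'fdddbadcfccded'
  #34 SA[34]=6  'ffcedcdbeeafgcadcadffdddbadcfccded'
  #35 SA[35]=25  'ffdddbadcfccded'
  #36 SA[36]=17  'fgcadcadffdddbadcfccded'
  #37 SA[37]=0  'gafbgdffcedcdbeeafgcadcadffdddbadcfccded'
  #38 SA[38]=18  'gcadcadffdddbadcfccded'
  #39 SA[39]=4  'gdffcedcdbeeafgcadcadffdddbadcfccded'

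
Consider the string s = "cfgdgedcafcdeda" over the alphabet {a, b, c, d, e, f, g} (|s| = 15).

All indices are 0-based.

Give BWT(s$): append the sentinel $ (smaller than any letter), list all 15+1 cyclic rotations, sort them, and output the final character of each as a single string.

rank  rotation          last
    0  $cfgdgedcafcdeda  a
    1  a$cfgdgedcafcded  d
    2  afcdeda$cfgdgedc  c
    3  cafcdeda$cfgdged  d
    4  cdeda$cfgdgedcaf  f
    5  cfgdgedcafcdeda$  $
    6  da$cfgdgedcafcde  e
    7  dcafcdeda$cfgdge  e
    8  deda$cfgdgedcafc  c
    9  dgedcafcdeda$cfg  g
   10  eda$cfgdgedcafcd  d
   11  edcafcdeda$cfgdg  g
   12  fcdeda$cfgdgedca  a
   13  fgdgedcafcdeda$c  c
   14  gdgedcafcdeda$cf  f
   15  gedcafcdeda$cfgd  d

adcdf$eecgdgacfd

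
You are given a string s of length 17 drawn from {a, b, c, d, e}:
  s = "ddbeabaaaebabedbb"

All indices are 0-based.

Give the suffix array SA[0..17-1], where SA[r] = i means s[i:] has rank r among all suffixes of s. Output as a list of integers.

[6, 7, 4, 11, 8, 16, 5, 10, 15, 2, 12, 14, 1, 0, 3, 9, 13]

rank | idx | suffix
   0 |   6 | aaaebabedbb
   1 |   7 | aaebabedbb
   2 |   4 | abaaaebabedbb
   3 |  11 | abedbb
   4 |   8 | aebabedbb
   5 |  16 | b
   6 |   5 | baaaebabedbb
   7 |  10 | babedbb
   8 |  15 | bb
   9 |   2 | beabaaaebabedbb
  10 |  12 | bedbb
  11 |  14 | dbb
  12 |   1 | dbeabaaaebabedbb
  13 |   0 | ddbeabaaaebabedbb
  14 |   3 | eabaaaebabedbb
  15 |   9 | ebabedbb
  16 |  13 | edbb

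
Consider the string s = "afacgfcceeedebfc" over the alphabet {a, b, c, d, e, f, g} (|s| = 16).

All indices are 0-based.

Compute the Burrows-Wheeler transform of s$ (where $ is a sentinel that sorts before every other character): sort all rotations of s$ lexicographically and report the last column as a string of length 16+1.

rank  rotation           last
    0  $afacgfcceeedebfc  c
    1  acgfcceeedebfc$af  f
    2  afacgfcceeedebfc$  $
    3  bfc$afacgfcceeede  e
    4  c$afacgfcceeedebf  f
    5  cceeedebfc$afacgf  f
    6  ceeedebfc$afacgfc  c
    7  cgfcceeedebfc$afa  a
    8  debfc$afacgfcceee  e
    9  ebfc$afacgfcceeed  d
   10  edebfc$afacgfccee  e
   11  eedebfc$afacgfcce  e
   12  eeedebfc$afacgfcc  c
   13  facgfcceeedebfc$a  a
   14  fc$afacgfcceeedeb  b
   15  fcceeedebfc$afacg  g
   16  gfcceeedebfc$afac  c

cf$effcaedeecabgc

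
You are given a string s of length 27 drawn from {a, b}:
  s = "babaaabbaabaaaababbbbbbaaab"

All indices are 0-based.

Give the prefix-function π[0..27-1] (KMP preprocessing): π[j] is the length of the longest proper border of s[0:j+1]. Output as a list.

π[0] = 0
j=1 s[j]='a': π[1]=0 (border '')
j=2 s[j]='b': π[2]=1 (border 'b')
j=3 s[j]='a': π[3]=2 (border 'ba')
j=4 s[j]='a': k: 2→0; π[4]=0 (border '')
j=5 s[j]='a': π[5]=0 (border '')
j=6 s[j]='b': π[6]=1 (border 'b')
j=7 s[j]='b': k: 1→0; π[7]=1 (border 'b')
j=8 s[j]='a': π[8]=2 (border 'ba')
j=9 s[j]='a': k: 2→0; π[9]=0 (border '')
j=10 s[j]='b': π[10]=1 (border 'b')
j=11 s[j]='a': π[11]=2 (border 'ba')
j=12 s[j]='a': k: 2→0; π[12]=0 (border '')
j=13 s[j]='a': π[13]=0 (border '')
j=14 s[j]='a': π[14]=0 (border '')
j=15 s[j]='b': π[15]=1 (border 'b')
j=16 s[j]='a': π[16]=2 (border 'ba')
j=17 s[j]='b': π[17]=3 (border 'bab')
j=18 s[j]='b': k: 3→1→0; π[18]=1 (border 'b')
j=19 s[j]='b': k: 1→0; π[19]=1 (border 'b')
j=20 s[j]='b': k: 1→0; π[20]=1 (border 'b')
j=21 s[j]='b': k: 1→0; π[21]=1 (border 'b')
j=22 s[j]='b': k: 1→0; π[22]=1 (border 'b')
j=23 s[j]='a': π[23]=2 (border 'ba')
j=24 s[j]='a': k: 2→0; π[24]=0 (border '')
j=25 s[j]='a': π[25]=0 (border '')
j=26 s[j]='b': π[26]=1 (border 'b')

[0, 0, 1, 2, 0, 0, 1, 1, 2, 0, 1, 2, 0, 0, 0, 1, 2, 3, 1, 1, 1, 1, 1, 2, 0, 0, 1]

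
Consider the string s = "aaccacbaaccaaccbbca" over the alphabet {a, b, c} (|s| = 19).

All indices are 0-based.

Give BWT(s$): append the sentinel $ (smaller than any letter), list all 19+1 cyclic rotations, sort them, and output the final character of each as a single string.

acb$ccaaaccbbccacaaa

rank  rotation              last
    0  $aaccacbaaccaaccbbca  a
    1  a$aaccacbaaccaaccbbc  c
    2  aaccaaccbbca$aaccacb  b
    3  aaccacbaaccaaccbbca$  $
    4  aaccbbca$aaccacbaacc  c
    5  acbaaccaaccbbca$aacc  c
    6  accaaccbbca$aaccacba  a
    7  accacbaaccaaccbbca$a  a
    8  accbbca$aaccacbaacca  a
    9  baaccaaccbbca$aaccac  c
   10  bbca$aaccacbaaccaacc  c
   11  bca$aaccacbaaccaaccb  b
   12  ca$aaccacbaaccaaccbb  b
   13  caaccbbca$aaccacbaac  c
   14  cacbaaccaaccbbca$aac  c
   15  cbaaccaaccbbca$aacca  a
   16  cbbca$aaccacbaaccaac  c
   17  ccaaccbbca$aaccacbaa  a
   18  ccacbaaccaaccbbca$aa  a
   19  ccbbca$aaccacbaaccaa  a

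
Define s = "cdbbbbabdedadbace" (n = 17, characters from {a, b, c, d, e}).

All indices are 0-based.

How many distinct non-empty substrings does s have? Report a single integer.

rank→(start, suffix):
  0 → (6, 'abdedadbace')
  1 → (14, 'ace')
  2 → (11, 'adbace')
  3 → (5, 'babdedadbace')
  4 → (13, 'bace')
  5 → (4, 'bbabdedadbace')
  6 → (3, 'bbbabdedadbace')
  7 → (2, 'bbbbabdedadbace')
  8 → (7, 'bdedadbace')
  9 → (0, 'cdbbbbabdedadbace')
  10 → (15, 'ce')
  11 → (10, 'dadbace')
  12 → (12, 'dbace')
  13 → (1, 'dbbbbabdedadbace')
  14 → (8, 'dedadbace')
  15 → (16, 'e')
  16 → (9, 'edadbace')

SA = [6, 14, 11, 5, 13, 4, 3, 2, 7, 0, 15, 10, 12, 1, 8, 16, 9]
i: (SA[i-1],SA[i]) lcp shared
  1: (6,14) 1 'a'
  2: (14,11) 1 'a'
  3: (11,5) 0 ''
  4: (5,13) 2 'ba'
  5: (13,4) 1 'b'
  6: (4,3) 2 'bb'
  7: (3,2) 3 'bbb'
  8: (2,7) 1 'b'
  9: (7,0) 0 ''
  10: (0,15) 1 'c'
  11: (15,10) 0 ''
  12: (10,12) 1 'd'
  13: (12,1) 2 'db'
  14: (1,8) 1 'd'
  15: (8,16) 0 ''
  16: (16,9) 1 'e'

n(n+1)/2 = 17·18/2 = 153
Σ LCP = 0 + 1 + 1 + 0 + 2 + 1 + 2 + 3 + 1 + 0 + 1 + 0 + 1 + 2 + 1 + 0 + 1 = 17
distinct = 153 − 17 = 136

136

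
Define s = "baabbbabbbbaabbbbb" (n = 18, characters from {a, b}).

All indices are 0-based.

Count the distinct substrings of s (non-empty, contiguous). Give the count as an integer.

sorted suffixes:
  #0 SA[0]=1  'aabbbabbbbaabbbbb'
  #1 SA[1]=11  'aabbbbb'
  #2 SA[2]=2  'abbbabbbbaabbbbb'
  #3 SA[3]=6  'abbbbaabbbbb'
  #4 SA[4]=12  'abbbbb'
  #5 SA[5]=17  'b'
  #6 SA[6]=0  'baabbbabbbbaabbbbb'
  #7 SA[7]=10  'baabbbbb'
  #8 SA[8]=5  'babbbbaabbbbb'
  #9 SA[9]=16  'bb'
  #10 SA[10]=9  'bbaabbbbb'
  #11 SA[11]=4  'bbabbbbaabbbbb'
  #12 SA[12]=15  'bbb'
  #13 SA[13]=8  'bbbaabbbbb'
  #14 SA[14]=3  'bbbabbbbaabbbbb'
  #15 SA[15]=14  'bbbb'
  #16 SA[16]=7  'bbbbaabbbbb'
  #17 SA[17]=13  'bbbbb'

SA = [1, 11, 2, 6, 12, 17, 0, 10, 5, 16, 9, 4, 15, 8, 3, 14, 7, 13]
rank  pair      lcp
   1  s[1:],s[11:]  5  'aabbb'
   2  s[11:],s[2:]  1  'a'
   3  s[2:],s[6:]  4  'abbb'
   4  s[6:],s[12:]  5  'abbbb'
   5  s[12:],s[17:]  0  ''
   6  s[17:],s[0:]  1  'b'
   7  s[0:],s[10:]  6  'baabbb'
   8  s[10:],s[5:]  2  'ba'
   9  s[5:],s[16:]  1  'b'
  10  s[16:],s[9:]  2  'bb'
  11  s[9:],s[4:]  3  'bba'
  12  s[4:],s[15:]  2  'bb'
  13  s[15:],s[8:]  3  'bbb'
  14  s[8:],s[3:]  4  'bbba'
  15  s[3:],s[14:]  3  'bbb'
  16  s[14:],s[7:]  4  'bbbb'
  17  s[7:],s[13:]  4  'bbbb'

n(n+1)/2 = 18·19/2 = 171
Σ LCP = 0 + 5 + 1 + 4 + 5 + 0 + 1 + 6 + 2 + 1 + 2 + 3 + 2 + 3 + 4 + 3 + 4 + 4 = 50
distinct = 171 − 50 = 121

121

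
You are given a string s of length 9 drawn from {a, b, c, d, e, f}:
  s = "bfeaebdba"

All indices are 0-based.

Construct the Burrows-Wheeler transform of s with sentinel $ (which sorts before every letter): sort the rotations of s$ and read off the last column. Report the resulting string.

rank  rotation    last
    0  $bfeaebdba  a
    1  a$bfeaebdb  b
    2  aebdba$bfe  e
    3  ba$bfeaebd  d
    4  bdba$bfeae  e
    5  bfeaebdba$  $
    6  dba$bfeaeb  b
    7  eaebdba$bf  f
    8  ebdba$bfea  a
    9  feaebdba$b  b

abede$bfab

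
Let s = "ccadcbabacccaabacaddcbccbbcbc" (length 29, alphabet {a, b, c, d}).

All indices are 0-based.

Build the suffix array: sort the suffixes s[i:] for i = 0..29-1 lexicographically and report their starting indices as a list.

rank | idx | suffix
   0 |  12 | aabacaddcbccbbcbc
   1 |  13 | abacaddcbccbbcbc
   2 |   6 | abacccaabacaddcbccbbcbc
   3 |  15 | acaddcbccbbcbc
   4 |   8 | acccaabacaddcbccbbcbc
   5 |   2 | adcbabacccaabacaddcbccbbcbc
   6 |  17 | addcbccbbcbc
   7 |   5 | babacccaabacaddcbccbbcbc
   8 |  14 | bacaddcbccbbcbc
   9 |   7 | bacccaabacaddcbccbbcbc
  10 |  24 | bbcbc
  11 |  27 | bc
  12 |  25 | bcbc
  13 |  21 | bccbbcbc
  14 |  28 | c
  15 |  11 | caabacaddcbccbbcbc
  16 |   1 | cadcbabacccaabacaddcbccbbcbc
  17 |  16 | caddcbccbbcbc
  18 |   4 | cbabacccaabacaddcbccbbcbc
  19 |  23 | cbbcbc
  20 |  26 | cbc
  21 |  20 | cbccbbcbc
  22 |  10 | ccaabacaddcbccbbcbc
  23 |   0 | ccadcbabacccaabacaddcbccbbcbc
  24 |  22 | ccbbcbc
  25 |   9 | cccaabacaddcbccbbcbc
  26 |   3 | dcbabacccaabacaddcbccbbcbc
  27 |  19 | dcbccbbcbc
  28 |  18 | ddcbccbbcbc

[12, 13, 6, 15, 8, 2, 17, 5, 14, 7, 24, 27, 25, 21, 28, 11, 1, 16, 4, 23, 26, 20, 10, 0, 22, 9, 3, 19, 18]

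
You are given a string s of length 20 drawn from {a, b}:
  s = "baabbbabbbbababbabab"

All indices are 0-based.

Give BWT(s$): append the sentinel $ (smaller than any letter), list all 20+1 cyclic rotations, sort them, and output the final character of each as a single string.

bbbbbbaba$abbababbbaa

rank  rotation               last
    0  $baabbbabbbbababbabab  b
    1  aabbbabbbbababbabab$b  b
    2  ab$baabbbabbbbababbab  b
    3  abab$baabbbabbbbababb  b
    4  ababbabab$baabbbabbbb  b
    5  abbabab$baabbbabbbbab  b
    6  abbbabbbbababbabab$ba  a
    7  abbbbababbabab$baabbb  b
    8  b$baabbbabbbbababbaba  a
    9  baabbbabbbbababbabab$  $
   10  bab$baabbbabbbbababba  a
   11  babab$baabbbabbbbabab  b
   12  bababbabab$baabbbabbb  b
   13  babbabab$baabbbabbbba  a
   14  babbbbababbabab$baabb  b
   15  bbabab$baabbbabbbbaba  a
   16  bbababbabab$baabbbabb  b
   17  bbabbbbababbabab$baab  b
   18  bbbababbabab$baabbbab  b
   19  bbbabbbbababbabab$baa  a
   20  bbbbababbabab$baabbba  a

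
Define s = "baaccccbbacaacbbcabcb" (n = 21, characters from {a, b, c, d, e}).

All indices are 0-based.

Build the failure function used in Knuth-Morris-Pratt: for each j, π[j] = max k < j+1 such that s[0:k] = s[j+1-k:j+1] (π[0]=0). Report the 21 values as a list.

[0, 0, 0, 0, 0, 0, 0, 1, 1, 2, 0, 0, 0, 0, 1, 1, 0, 0, 1, 0, 1]

π[0] = 0
j=1 s[j]='a': π[1]=0 (border '')
j=2 s[j]='a': π[2]=0 (border '')
j=3 s[j]='c': π[3]=0 (border '')
j=4 s[j]='c': π[4]=0 (border '')
j=5 s[j]='c': π[5]=0 (border '')
j=6 s[j]='c': π[6]=0 (border '')
j=7 s[j]='b': π[7]=1 (border 'b')
j=8 s[j]='b': k: 1→0; π[8]=1 (border 'b')
j=9 s[j]='a': π[9]=2 (border 'ba')
j=10 s[j]='c': k: 2→0; π[10]=0 (border '')
j=11 s[j]='a': π[11]=0 (border '')
j=12 s[j]='a': π[12]=0 (border '')
j=13 s[j]='c': π[13]=0 (border '')
j=14 s[j]='b': π[14]=1 (border 'b')
j=15 s[j]='b': k: 1→0; π[15]=1 (border 'b')
j=16 s[j]='c': k: 1→0; π[16]=0 (border '')
j=17 s[j]='a': π[17]=0 (border '')
j=18 s[j]='b': π[18]=1 (border 'b')
j=19 s[j]='c': k: 1→0; π[19]=0 (border '')
j=20 s[j]='b': π[20]=1 (border 'b')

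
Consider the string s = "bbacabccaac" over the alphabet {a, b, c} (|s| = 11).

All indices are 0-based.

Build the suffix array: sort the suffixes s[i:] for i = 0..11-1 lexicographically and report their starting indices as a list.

sorted suffixes:
  #0 SA[0]=8  'aac'
  #1 SA[1]=4  'abccaac'
  #2 SA[2]=9  'ac'
  #3 SA[3]=2  'acabccaac'
  #4 SA[4]=1  'bacabccaac'
  #5 SA[5]=0  'bbacabccaac'
  #6 SA[6]=5  'bccaac'
  #7 SA[7]=10  'c'
  #8 SA[8]=7  'caac'
  #9 SA[9]=3  'cabccaac'
  #10 SA[10]=6  'ccaac'

[8, 4, 9, 2, 1, 0, 5, 10, 7, 3, 6]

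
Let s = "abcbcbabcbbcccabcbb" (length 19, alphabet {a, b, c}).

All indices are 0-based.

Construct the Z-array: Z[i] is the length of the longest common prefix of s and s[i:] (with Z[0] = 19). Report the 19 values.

Z[0]=19
i=1: outside box; Z[1]=0
i=2: outside box; Z[2]=0
i=3: outside box; Z[3]=0
i=4: outside box; Z[4]=0
i=5: outside box; Z[5]=0
i=6: outside box; Z[6]=4 scan→box=[6,10)
i=7: min(r-i=3, Z[1]=0)=0; Z[7]=0
i=8: min(r-i=2, Z[2]=0)=0; Z[8]=0
i=9: min(r-i=1, Z[3]=0)=0; Z[9]=0
i=10: outside box; Z[10]=0
i=11: outside box; Z[11]=0
i=12: outside box; Z[12]=0
i=13: outside box; Z[13]=0
i=14: outside box; Z[14]=4 scan→box=[14,18)
i=15: min(r-i=3, Z[1]=0)=0; Z[15]=0
i=16: min(r-i=2, Z[2]=0)=0; Z[16]=0
i=17: min(r-i=1, Z[3]=0)=0; Z[17]=0
i=18: outside box; Z[18]=0

[19, 0, 0, 0, 0, 0, 4, 0, 0, 0, 0, 0, 0, 0, 4, 0, 0, 0, 0]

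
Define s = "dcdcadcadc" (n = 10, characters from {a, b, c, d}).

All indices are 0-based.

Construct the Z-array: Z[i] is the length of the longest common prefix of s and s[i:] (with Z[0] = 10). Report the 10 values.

[10, 0, 2, 0, 0, 2, 0, 0, 2, 0]

Z[0]=10
i=1: outside box; Z[1]=0
i=2: outside box; Z[2]=2 extend→box=[2,4)
i=3: min(r-i=1, Z[1]=0)=0; Z[3]=0
i=4: outside box; Z[4]=0
i=5: outside box; Z[5]=2 extend→box=[5,7)
i=6: min(r-i=1, Z[1]=0)=0; Z[6]=0
i=7: outside box; Z[7]=0
i=8: outside box; Z[8]=2 extend→box=[8,10)
i=9: min(r-i=1, Z[1]=0)=0; Z[9]=0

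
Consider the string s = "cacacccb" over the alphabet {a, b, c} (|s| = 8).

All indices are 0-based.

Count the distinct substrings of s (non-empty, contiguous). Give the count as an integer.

27

rank | idx | suffix
   0 |   1 | acacccb
   1 |   3 | acccb
   2 |   7 | b
   3 |   0 | cacacccb
   4 |   2 | cacccb
   5 |   6 | cb
   6 |   5 | ccb
   7 |   4 | cccb

SA = [1, 3, 7, 0, 2, 6, 5, 4]
i: (SA[i-1],SA[i]) lcp shared
  1: (1,3) 2 'ac'
  2: (3,7) 0 ''
  3: (7,0) 0 ''
  4: (0,2) 3 'cac'
  5: (2,6) 1 'c'
  6: (6,5) 1 'c'
  7: (5,4) 2 'cc'

n(n+1)/2 = 8·9/2 = 36
Σ LCP = 0 + 2 + 0 + 0 + 3 + 1 + 1 + 2 = 9
distinct = 36 − 9 = 27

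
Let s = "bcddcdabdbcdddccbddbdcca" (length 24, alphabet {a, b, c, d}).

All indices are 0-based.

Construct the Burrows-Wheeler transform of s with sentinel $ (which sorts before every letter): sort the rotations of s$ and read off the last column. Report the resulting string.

rank  rotation                   last
    0  $bcddcdabdbcdddccbddbdcca  a
    1  a$bcddcdabdbcdddccbddbdcc  c
    2  abdbcdddccbddbdcca$bcddcd  d
    3  bcddcdabdbcdddccbddbdcca$  $
    4  bcdddccbddbdcca$bcddcdabd  d
    5  bdbcdddccbddbdcca$bcddcda  a
    6  bdcca$bcddcdabdbcdddccbdd  d
    7  bddbdcca$bcddcdabdbcdddcc  c
    8  ca$bcddcdabdbcdddccbddbdc  c
    9  cbddbdcca$bcddcdabdbcdddc  c
   10  cca$bcddcdabdbcdddccbddbd  d
   11  ccbddbdcca$bcddcdabdbcddd  d
   12  cdabdbcdddccbddbdcca$bcdd  d
   13  cddcdabdbcdddccbddbdcca$b  b
   14  cdddccbddbdcca$bcddcdabdb  b
   15  dabdbcdddccbddbdcca$bcddc  c
   16  dbcdddccbddbdcca$bcddcdab  b
   17  dbdcca$bcddcdabdbcdddccbd  d
   18  dcca$bcddcdabdbcdddccbddb  b
   19  dccbddbdcca$bcddcdabdbcdd  d
   20  dcdabdbcdddccbddbdcca$bcd  d
   21  ddbdcca$bcddcdabdbcdddccb  b
   22  ddccbddbdcca$bcddcdabdbcd  d
   23  ddcdabdbcdddccbddbdcca$bc  c
   24  dddccbddbdcca$bcddcdabdbc  c

acd$dadcccdddbbcbdbddbdcc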